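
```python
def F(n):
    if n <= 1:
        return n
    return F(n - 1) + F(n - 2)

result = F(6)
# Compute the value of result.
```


F(6)
= F(5) + F(4)
= (F(4) + F(3)) + F(4)
Computing bottom-up: F(0)=0, F(1)=1, F(2)=1, F(3)=2, F(4)=3, F(5)=5, F(6)=8
= 8


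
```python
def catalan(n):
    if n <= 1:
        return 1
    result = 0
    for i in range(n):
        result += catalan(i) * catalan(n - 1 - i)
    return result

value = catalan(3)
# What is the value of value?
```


catalan(3)
= sum of catalan(i) * catalan(3-1-i) for i in 0..2
First compute sub-values bottom-up:
  catalan(0) = 1, catalan(1) = 1
  catalan(2) = 1*1 + 1*1 = 2
Now catalan(3):
  catalan(0)*catalan(2) = 1*2 = 2
  catalan(1)*catalan(1) = 1*1 = 1
  catalan(2)*catalan(0) = 2*1 = 2
= 2 + 1 + 2
= 5


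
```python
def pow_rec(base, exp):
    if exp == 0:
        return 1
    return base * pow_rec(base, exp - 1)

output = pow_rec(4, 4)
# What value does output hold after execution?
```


pow_rec(4, 4)
= 4 * pow_rec(4, 3)
= 4 * 4 * pow_rec(4, 2)
= 4 * 4 * 4 * pow_rec(4, 1)
= 4 * 4 * 4 * 4 * pow_rec(4, 0)
= 4 * 4 * 4 * 4 * 1
= 256


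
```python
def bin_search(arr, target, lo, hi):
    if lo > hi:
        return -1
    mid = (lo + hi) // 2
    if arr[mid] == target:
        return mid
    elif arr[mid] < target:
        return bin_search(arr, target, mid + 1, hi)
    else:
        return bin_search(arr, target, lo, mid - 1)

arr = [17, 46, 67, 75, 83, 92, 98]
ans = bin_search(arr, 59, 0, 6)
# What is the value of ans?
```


bin_search(arr, 59, 0, 6)
lo=0, hi=6, mid=3, arr[mid]=75
75 > 59, search left half
lo=0, hi=2, mid=1, arr[mid]=46
46 < 59, search right half
lo=2, hi=2, mid=2, arr[mid]=67
67 > 59, search left half
lo > hi, target not found, return -1
= -1


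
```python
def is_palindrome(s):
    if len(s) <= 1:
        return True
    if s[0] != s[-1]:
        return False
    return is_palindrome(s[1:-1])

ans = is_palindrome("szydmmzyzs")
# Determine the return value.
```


is_palindrome("szydmmzyzs")
"szydmmzyzs": s[0]='s' == s[-1]='s' -> is_palindrome("zydmmzyz")
"zydmmzyz": s[0]='z' == s[-1]='z' -> is_palindrome("ydmmzy")
"ydmmzy": s[0]='y' == s[-1]='y' -> is_palindrome("dmmz")
"dmmz": s[0]='d' != s[-1]='z' -> False
= False


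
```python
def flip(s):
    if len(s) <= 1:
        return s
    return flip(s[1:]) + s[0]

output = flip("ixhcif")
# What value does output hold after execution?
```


flip("ixhcif")
= flip("xhcif") + "i"
= flip("hcif") + "x" + "i"
= flip("cif") + "h" + "x" + "i"
= flip("if") + "c" + "h" + "x" + "i"
= flip("f") + "i" + "c" + "h" + "x" + "i"
= "f" + "i" + "c" + "h" + "x" + "i"
= "fichxi"


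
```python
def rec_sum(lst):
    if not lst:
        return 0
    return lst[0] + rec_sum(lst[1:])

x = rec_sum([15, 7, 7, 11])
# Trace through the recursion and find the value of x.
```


rec_sum([15, 7, 7, 11])
= 15 + rec_sum([7, 7, 11])
= 15 + 7 + rec_sum([7, 11])
= 15 + 7 + 7 + rec_sum([11])
= 15 + 7 + 7 + 11 + rec_sum([])
= 15 + 7 + 7 + 11 + 0
= 40


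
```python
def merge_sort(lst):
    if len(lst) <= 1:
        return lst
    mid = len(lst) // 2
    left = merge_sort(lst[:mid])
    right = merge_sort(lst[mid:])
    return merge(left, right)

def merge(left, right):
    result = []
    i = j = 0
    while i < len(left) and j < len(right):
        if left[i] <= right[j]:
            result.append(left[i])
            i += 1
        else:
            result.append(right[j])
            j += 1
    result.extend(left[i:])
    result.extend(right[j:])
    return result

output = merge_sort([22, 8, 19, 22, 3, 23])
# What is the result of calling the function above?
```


merge_sort([22, 8, 19, 22, 3, 23])
Split into [22, 8, 19] and [22, 3, 23]
Left sorted: [8, 19, 22]
Right sorted: [3, 22, 23]
Merge [8, 19, 22] and [3, 22, 23]
= [3, 8, 19, 22, 22, 23]


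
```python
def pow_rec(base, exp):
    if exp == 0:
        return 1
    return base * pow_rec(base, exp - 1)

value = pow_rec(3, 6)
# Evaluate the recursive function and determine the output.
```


pow_rec(3, 6)
= 3 * pow_rec(3, 5)
= 3 * 3 * pow_rec(3, 4)
= 3 * 3 * 3 * pow_rec(3, 3)
= 3 * 3 * 3 * 3 * pow_rec(3, 2)
= 3 * 3 * 3 * 3 * 3 * pow_rec(3, 1)
= 3 * 3 * 3 * 3 * 3 * 3 * pow_rec(3, 0)
= 3 * 3 * 3 * 3 * 3 * 3 * 1
= 729


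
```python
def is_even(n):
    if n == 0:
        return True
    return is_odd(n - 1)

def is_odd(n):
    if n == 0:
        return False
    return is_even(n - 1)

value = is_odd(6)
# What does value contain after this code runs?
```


is_odd(6)
= is_even(5)
= is_odd(4)
= is_even(3)
= is_odd(2)
= is_even(1)
= is_odd(0)
n == 0: return False
= False


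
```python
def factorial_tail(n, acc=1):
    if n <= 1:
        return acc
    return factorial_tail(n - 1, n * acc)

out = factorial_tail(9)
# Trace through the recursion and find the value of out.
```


factorial_tail(9, 1)
= factorial_tail(8, 9 * 1) = factorial_tail(8, 9)
= factorial_tail(7, 8 * 9) = factorial_tail(7, 72)
= factorial_tail(6, 7 * 72) = factorial_tail(6, 504)
= factorial_tail(5, 6 * 504) = factorial_tail(5, 3024)
= factorial_tail(4, 5 * 3024) = factorial_tail(4, 15120)
= factorial_tail(3, 4 * 15120) = factorial_tail(3, 60480)
= factorial_tail(2, 3 * 60480) = factorial_tail(2, 181440)
= factorial_tail(1, 2 * 181440) = factorial_tail(1, 362880)
n <= 1, return acc = 362880


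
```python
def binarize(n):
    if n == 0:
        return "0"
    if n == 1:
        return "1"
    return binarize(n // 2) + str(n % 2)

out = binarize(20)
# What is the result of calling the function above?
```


binarize(20)
= binarize(10) + "0"
= binarize(5) + "0" + "0"
= binarize(2) + "1" + "0" + "0"
= binarize(1) + "0" + "1" + "0" + "0"
= "1" + "0" + "1" + "0" + "0"
= "10100"


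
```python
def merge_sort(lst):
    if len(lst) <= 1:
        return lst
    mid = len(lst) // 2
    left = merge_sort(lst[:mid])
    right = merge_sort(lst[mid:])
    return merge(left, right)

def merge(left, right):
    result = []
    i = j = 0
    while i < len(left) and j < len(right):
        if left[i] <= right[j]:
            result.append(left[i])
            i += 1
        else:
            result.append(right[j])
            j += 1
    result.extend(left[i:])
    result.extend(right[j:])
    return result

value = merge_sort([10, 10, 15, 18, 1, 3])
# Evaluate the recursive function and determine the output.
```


merge_sort([10, 10, 15, 18, 1, 3])
Split into [10, 10, 15] and [18, 1, 3]
Left sorted: [10, 10, 15]
Right sorted: [1, 3, 18]
Merge [10, 10, 15] and [1, 3, 18]
= [1, 3, 10, 10, 15, 18]


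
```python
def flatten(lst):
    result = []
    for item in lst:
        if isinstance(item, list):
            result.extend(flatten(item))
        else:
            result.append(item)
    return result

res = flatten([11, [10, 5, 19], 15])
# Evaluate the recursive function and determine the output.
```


flatten([11, [10, 5, 19], 15])
Processing each element:
  11 is not a list -> append 11
  [10, 5, 19] is a list -> flatten recursively -> [10, 5, 19]
  15 is not a list -> append 15
= [11, 10, 5, 19, 15]


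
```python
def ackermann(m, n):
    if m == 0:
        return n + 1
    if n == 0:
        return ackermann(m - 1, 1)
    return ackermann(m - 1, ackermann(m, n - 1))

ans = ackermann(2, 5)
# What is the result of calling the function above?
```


ackermann(2, 5)
= ackermann(1, ackermann(2, 4))
First compute ackermann(2, 4) = 11
= ackermann(1, 11)
= 13


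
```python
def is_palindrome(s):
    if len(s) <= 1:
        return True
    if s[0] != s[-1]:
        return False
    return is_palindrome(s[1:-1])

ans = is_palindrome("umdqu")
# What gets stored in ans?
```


is_palindrome("umdqu")
"umdqu": s[0]='u' == s[-1]='u' -> is_palindrome("mdq")
"mdq": s[0]='m' != s[-1]='q' -> False
= False


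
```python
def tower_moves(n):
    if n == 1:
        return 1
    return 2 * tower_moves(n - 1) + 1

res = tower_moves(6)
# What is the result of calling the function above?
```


tower_moves(6)
= 2 * tower_moves(5) + 1
= 2 * (2 * tower_moves(4) + 1) + 1
= 2 * (2 * (2 * tower_moves(3) + 1) + 1) + 1
= 2 * (2 * (2 * (2 * tower_moves(2) + 1) + 1) + 1) + 1
= 2 * (2 * (2 * (2 * (2 * tower_moves(1) + 1) + 1) + 1) + 1) + 1
Now compute bottom-up:
tower_moves(1) = 1
tower_moves(2) = 2 * 1 + 1 = 3
tower_moves(3) = 2 * 3 + 1 = 7
tower_moves(4) = 2 * 7 + 1 = 15
tower_moves(5) = 2 * 15 + 1 = 31
tower_moves(6) = 2 * 31 + 1 = 63
= 63


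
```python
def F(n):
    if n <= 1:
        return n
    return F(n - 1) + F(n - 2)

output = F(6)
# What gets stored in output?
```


F(6)
= F(5) + F(4)
= (F(4) + F(3)) + F(4)
Computing bottom-up: F(0)=0, F(1)=1, F(2)=1, F(3)=2, F(4)=3, F(5)=5, F(6)=8
= 8


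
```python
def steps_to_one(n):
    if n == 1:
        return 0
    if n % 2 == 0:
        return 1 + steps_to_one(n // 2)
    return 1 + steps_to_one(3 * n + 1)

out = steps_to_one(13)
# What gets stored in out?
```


steps_to_one(13)
13 is odd -> 3*13+1 = 40 -> steps_to_one(40)
40 is even -> steps_to_one(20)
20 is even -> steps_to_one(10)
10 is even -> steps_to_one(5)
5 is odd -> 3*5+1 = 16 -> steps_to_one(16)
16 is even -> steps_to_one(8)
8 is even -> steps_to_one(4)
4 is even -> steps_to_one(2)
2 is even -> steps_to_one(1)
Reached 1 after 9 steps
= 9


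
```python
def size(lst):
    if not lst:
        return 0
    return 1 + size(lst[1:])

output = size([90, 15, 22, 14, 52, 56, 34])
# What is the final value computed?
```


size([90, 15, 22, 14, 52, 56, 34])
= 1 + size([15, 22, 14, 52, 56, 34])
= 1 + 1 + size([22, 14, 52, 56, 34])
= 1 + 1 + 1 + size([14, 52, 56, 34])
= 1 + 1 + 1 + 1 + size([52, 56, 34])
= 1 + 1 + 1 + 1 + 1 + size([56, 34])
= 1 + 1 + 1 + 1 + 1 + 1 + size([34])
= 1 + 1 + 1 + 1 + 1 + 1 + 1 + size([])
= 1 + 1 + 1 + 1 + 1 + 1 + 1 + 0
= 7


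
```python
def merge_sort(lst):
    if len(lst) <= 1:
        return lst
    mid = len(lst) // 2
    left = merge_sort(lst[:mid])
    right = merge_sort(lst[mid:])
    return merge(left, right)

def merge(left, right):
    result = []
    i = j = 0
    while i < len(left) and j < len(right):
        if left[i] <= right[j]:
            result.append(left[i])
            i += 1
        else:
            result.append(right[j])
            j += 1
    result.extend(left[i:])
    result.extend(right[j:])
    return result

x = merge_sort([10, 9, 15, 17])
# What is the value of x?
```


merge_sort([10, 9, 15, 17])
Split into [10, 9] and [15, 17]
Left sorted: [9, 10]
Right sorted: [15, 17]
Merge [9, 10] and [15, 17]
= [9, 10, 15, 17]


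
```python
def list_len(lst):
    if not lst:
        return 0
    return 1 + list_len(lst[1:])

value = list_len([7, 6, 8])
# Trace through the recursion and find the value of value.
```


list_len([7, 6, 8])
= 1 + list_len([6, 8])
= 1 + 1 + list_len([8])
= 1 + 1 + 1 + list_len([])
= 1 + 1 + 1 + 0
= 3


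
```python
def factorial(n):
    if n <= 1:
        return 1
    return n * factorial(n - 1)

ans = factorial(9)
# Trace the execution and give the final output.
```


factorial(9)
= 9 * factorial(8)
= 9 * 8 * factorial(7)
= 9 * 8 * 7 * factorial(6)
= 9 * 8 * 7 * 6 * factorial(5)
= 9 * 8 * 7 * 6 * 5 * factorial(4)
= 9 * 8 * 7 * 6 * 5 * 4 * factorial(3)
= 9 * 8 * 7 * 6 * 5 * 4 * 3 * factorial(2)
= 9 * 8 * 7 * 6 * 5 * 4 * 3 * 2 * factorial(1)
= 9 * 8 * 7 * 6 * 5 * 4 * 3 * 2 * 1
= 362880


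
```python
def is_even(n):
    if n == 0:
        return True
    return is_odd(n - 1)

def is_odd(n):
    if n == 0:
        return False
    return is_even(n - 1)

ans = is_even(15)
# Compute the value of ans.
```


is_even(15)
= is_odd(14)
= is_even(13)
= is_odd(12)
= is_even(11)
= is_odd(10)
= is_even(9)
= is_odd(8)
= is_even(7)
= is_odd(6)
= is_even(5)
= is_odd(4)
= is_even(3)
= is_odd(2)
= is_even(1)
= is_odd(0)
n == 0: return False
= False


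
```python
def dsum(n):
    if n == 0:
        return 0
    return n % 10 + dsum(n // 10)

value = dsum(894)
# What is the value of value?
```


dsum(894)
= 4 + dsum(89)
= 4 + 9 + dsum(8)
= 4 + 9 + 8 + dsum(0)
= 4 + 9 + 8 + 0
= 21


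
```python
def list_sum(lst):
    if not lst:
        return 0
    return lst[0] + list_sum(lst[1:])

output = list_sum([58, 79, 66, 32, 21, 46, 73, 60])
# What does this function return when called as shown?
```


list_sum([58, 79, 66, 32, 21, 46, 73, 60])
= 58 + list_sum([79, 66, 32, 21, 46, 73, 60])
= 58 + 79 + list_sum([66, 32, 21, 46, 73, 60])
= 58 + 79 + 66 + list_sum([32, 21, 46, 73, 60])
= 58 + 79 + 66 + 32 + list_sum([21, 46, 73, 60])
= 58 + 79 + 66 + 32 + 21 + list_sum([46, 73, 60])
= 58 + 79 + 66 + 32 + 21 + 46 + list_sum([73, 60])
= 58 + 79 + 66 + 32 + 21 + 46 + 73 + list_sum([60])
= 58 + 79 + 66 + 32 + 21 + 46 + 73 + 60 + list_sum([])
= 58 + 79 + 66 + 32 + 21 + 46 + 73 + 60 + 0
= 435


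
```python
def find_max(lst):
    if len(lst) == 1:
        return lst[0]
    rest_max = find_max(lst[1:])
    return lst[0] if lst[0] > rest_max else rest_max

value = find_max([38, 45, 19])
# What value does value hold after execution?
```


find_max([38, 45, 19])
= compare 38 with find_max([45, 19])
= compare 45 with find_max([19])
Base: find_max([19]) = 19
compare 45 with 19: max = 45
compare 38 with 45: max = 45
= 45


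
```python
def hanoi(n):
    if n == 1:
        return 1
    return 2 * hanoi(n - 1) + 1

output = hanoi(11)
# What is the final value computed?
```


hanoi(11)
= 2 * hanoi(10) + 1
= 2 * (2 * hanoi(9) + 1) + 1
= 2 * (2 * (2 * hanoi(8) + 1) + 1) + 1
= 2 * (2 * (2 * (2 * hanoi(7) + 1) + 1) + 1) + 1
= 2 * (2 * (2 * (2 * (2 * hanoi(6) + 1) + 1) + 1) + 1) + 1
= 2 * (2 * (2 * (2 * (2 * (2 * hanoi(5) + 1) + 1) + 1) + 1) + 1) + 1
= 2 * (2 * (2 * (2 * (2 * (2 * (2 * hanoi(4) + 1) + 1) + 1) + 1) + 1) + 1) + 1
= 2 * (2 * (2 * (2 * (2 * (2 * (2 * (2 * hanoi(3) + 1) + 1) + 1) + 1) + 1) + 1) + 1) + 1
= 2 * (2 * (2 * (2 * (2 * (2 * (2 * (2 * (2 * hanoi(2) + 1) + 1) + 1) + 1) + 1) + 1) + 1) + 1) + 1
= 2 * (2 * (2 * (2 * (2 * (2 * (2 * (2 * (2 * (2 * hanoi(1) + 1) + 1) + 1) + 1) + 1) + 1) + 1) + 1) + 1) + 1
Now compute bottom-up:
hanoi(1) = 1
hanoi(2) = 2 * 1 + 1 = 3
hanoi(3) = 2 * 3 + 1 = 7
hanoi(4) = 2 * 7 + 1 = 15
hanoi(5) = 2 * 15 + 1 = 31
hanoi(6) = 2 * 31 + 1 = 63
hanoi(7) = 2 * 63 + 1 = 127
hanoi(8) = 2 * 127 + 1 = 255
hanoi(9) = 2 * 255 + 1 = 511
hanoi(10) = 2 * 511 + 1 = 1023
hanoi(11) = 2 * 1023 + 1 = 2047
= 2047


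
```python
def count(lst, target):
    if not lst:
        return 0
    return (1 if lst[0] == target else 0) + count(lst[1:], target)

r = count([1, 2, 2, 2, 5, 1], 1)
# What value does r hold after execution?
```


count([1, 2, 2, 2, 5, 1], 1)
lst[0]=1 == 1: 1 + count([2, 2, 2, 5, 1], 1)
lst[0]=2 != 1: 0 + count([2, 2, 5, 1], 1)
lst[0]=2 != 1: 0 + count([2, 5, 1], 1)
lst[0]=2 != 1: 0 + count([5, 1], 1)
lst[0]=5 != 1: 0 + count([1], 1)
lst[0]=1 == 1: 1 + count([], 1)
= 2


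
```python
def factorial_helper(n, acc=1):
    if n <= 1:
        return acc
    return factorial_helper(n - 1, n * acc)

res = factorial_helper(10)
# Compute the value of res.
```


factorial_helper(10, 1)
= factorial_helper(9, 10 * 1) = factorial_helper(9, 10)
= factorial_helper(8, 9 * 10) = factorial_helper(8, 90)
= factorial_helper(7, 8 * 90) = factorial_helper(7, 720)
= factorial_helper(6, 7 * 720) = factorial_helper(6, 5040)
= factorial_helper(5, 6 * 5040) = factorial_helper(5, 30240)
= factorial_helper(4, 5 * 30240) = factorial_helper(4, 151200)
= factorial_helper(3, 4 * 151200) = factorial_helper(3, 604800)
= factorial_helper(2, 3 * 604800) = factorial_helper(2, 1814400)
= factorial_helper(1, 2 * 1814400) = factorial_helper(1, 3628800)
n <= 1, return acc = 3628800


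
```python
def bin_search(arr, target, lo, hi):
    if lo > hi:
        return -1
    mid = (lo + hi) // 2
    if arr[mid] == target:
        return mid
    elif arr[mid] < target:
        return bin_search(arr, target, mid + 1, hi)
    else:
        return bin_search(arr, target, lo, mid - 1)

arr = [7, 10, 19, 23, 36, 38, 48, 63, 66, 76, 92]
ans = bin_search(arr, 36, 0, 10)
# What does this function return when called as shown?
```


bin_search(arr, 36, 0, 10)
lo=0, hi=10, mid=5, arr[mid]=38
38 > 36, search left half
lo=0, hi=4, mid=2, arr[mid]=19
19 < 36, search right half
lo=3, hi=4, mid=3, arr[mid]=23
23 < 36, search right half
lo=4, hi=4, mid=4, arr[mid]=36
arr[4] == 36, found at index 4
= 4


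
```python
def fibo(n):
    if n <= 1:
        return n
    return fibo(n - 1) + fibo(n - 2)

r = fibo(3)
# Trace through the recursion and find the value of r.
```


fibo(3)
= fibo(2) + fibo(1)
Computing bottom-up: fibo(0)=0, fibo(1)=1, fibo(2)=1, fibo(3)=2
= 2


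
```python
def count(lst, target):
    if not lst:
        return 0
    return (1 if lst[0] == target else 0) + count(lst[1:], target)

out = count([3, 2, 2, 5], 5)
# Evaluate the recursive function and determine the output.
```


count([3, 2, 2, 5], 5)
lst[0]=3 != 5: 0 + count([2, 2, 5], 5)
lst[0]=2 != 5: 0 + count([2, 5], 5)
lst[0]=2 != 5: 0 + count([5], 5)
lst[0]=5 == 5: 1 + count([], 5)
= 1


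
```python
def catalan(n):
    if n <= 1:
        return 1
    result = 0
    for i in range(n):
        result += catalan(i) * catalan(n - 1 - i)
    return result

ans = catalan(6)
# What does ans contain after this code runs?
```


catalan(6)
= sum of catalan(i) * catalan(6-1-i) for i in 0..5
First compute sub-values bottom-up:
  catalan(0) = 1, catalan(1) = 1
  catalan(2) = 1*1 + 1*1 = 2
  catalan(3) = 1*2 + 1*1 + 2*1 = 5
  catalan(4) = 1*5 + 1*2 + 2*1 + 5*1 = 14
  catalan(5) = 1*14 + 1*5 + 2*2 + 5*1 + 14*1 = 42
Now catalan(6):
  catalan(0)*catalan(5) = 1*42 = 42
  catalan(1)*catalan(4) = 1*14 = 14
  catalan(2)*catalan(3) = 2*5 = 10
  catalan(3)*catalan(2) = 5*2 = 10
  catalan(4)*catalan(1) = 14*1 = 14
  catalan(5)*catalan(0) = 42*1 = 42
= 42 + 14 + 10 + 10 + 14 + 42
= 132


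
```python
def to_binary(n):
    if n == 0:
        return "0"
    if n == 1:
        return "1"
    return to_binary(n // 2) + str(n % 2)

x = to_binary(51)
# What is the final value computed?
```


to_binary(51)
= to_binary(25) + "1"
= to_binary(12) + "1" + "1"
= to_binary(6) + "0" + "1" + "1"
= to_binary(3) + "0" + "0" + "1" + "1"
= to_binary(1) + "1" + "0" + "0" + "1" + "1"
= "1" + "1" + "0" + "0" + "1" + "1"
= "110011"


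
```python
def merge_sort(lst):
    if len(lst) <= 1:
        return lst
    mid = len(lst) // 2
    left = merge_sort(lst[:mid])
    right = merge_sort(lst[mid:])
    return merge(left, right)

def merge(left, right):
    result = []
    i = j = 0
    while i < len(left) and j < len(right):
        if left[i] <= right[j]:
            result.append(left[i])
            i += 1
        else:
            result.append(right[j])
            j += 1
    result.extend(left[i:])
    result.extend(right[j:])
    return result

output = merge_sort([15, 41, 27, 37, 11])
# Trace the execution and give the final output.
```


merge_sort([15, 41, 27, 37, 11])
Split into [15, 41] and [27, 37, 11]
Left sorted: [15, 41]
Right sorted: [11, 27, 37]
Merge [15, 41] and [11, 27, 37]
= [11, 15, 27, 37, 41]


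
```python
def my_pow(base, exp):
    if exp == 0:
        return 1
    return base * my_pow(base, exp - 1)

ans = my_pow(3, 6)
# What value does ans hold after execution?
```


my_pow(3, 6)
= 3 * my_pow(3, 5)
= 3 * 3 * my_pow(3, 4)
= 3 * 3 * 3 * my_pow(3, 3)
= 3 * 3 * 3 * 3 * my_pow(3, 2)
= 3 * 3 * 3 * 3 * 3 * my_pow(3, 1)
= 3 * 3 * 3 * 3 * 3 * 3 * my_pow(3, 0)
= 3 * 3 * 3 * 3 * 3 * 3 * 1
= 729


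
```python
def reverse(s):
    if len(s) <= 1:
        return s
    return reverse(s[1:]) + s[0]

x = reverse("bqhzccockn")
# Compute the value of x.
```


reverse("bqhzccockn")
= reverse("qhzccockn") + "b"
= reverse("hzccockn") + "q" + "b"
= reverse("zccockn") + "h" + "q" + "b"
= reverse("ccockn") + "z" + "h" + "q" + "b"
= reverse("cockn") + "c" + "z" + "h" + "q" + "b"
= reverse("ockn") + "c" + "c" + "z" + "h" + "q" + "b"
= reverse("ckn") + "o" + "c" + "c" + "z" + "h" + "q" + "b"
= reverse("kn") + "c" + "o" + "c" + "c" + "z" + "h" + "q" + "b"
= reverse("n") + "k" + "c" + "o" + "c" + "c" + "z" + "h" + "q" + "b"
= "n" + "k" + "c" + "o" + "c" + "c" + "z" + "h" + "q" + "b"
= "nkcocczhqb"


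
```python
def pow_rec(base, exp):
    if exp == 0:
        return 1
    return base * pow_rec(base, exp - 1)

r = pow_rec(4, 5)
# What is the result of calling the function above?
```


pow_rec(4, 5)
= 4 * pow_rec(4, 4)
= 4 * 4 * pow_rec(4, 3)
= 4 * 4 * 4 * pow_rec(4, 2)
= 4 * 4 * 4 * 4 * pow_rec(4, 1)
= 4 * 4 * 4 * 4 * 4 * pow_rec(4, 0)
= 4 * 4 * 4 * 4 * 4 * 1
= 1024


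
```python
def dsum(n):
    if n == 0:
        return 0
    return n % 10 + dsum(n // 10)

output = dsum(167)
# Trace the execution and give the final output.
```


dsum(167)
= 7 + dsum(16)
= 7 + 6 + dsum(1)
= 7 + 6 + 1 + dsum(0)
= 7 + 6 + 1 + 0
= 14


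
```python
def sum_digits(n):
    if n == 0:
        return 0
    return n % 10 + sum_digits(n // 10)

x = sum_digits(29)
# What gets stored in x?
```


sum_digits(29)
= 9 + sum_digits(2)
= 9 + 2 + sum_digits(0)
= 9 + 2 + 0
= 11


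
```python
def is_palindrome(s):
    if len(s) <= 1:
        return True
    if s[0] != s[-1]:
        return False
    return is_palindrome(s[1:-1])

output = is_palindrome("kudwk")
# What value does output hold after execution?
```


is_palindrome("kudwk")
"kudwk": s[0]='k' == s[-1]='k' -> is_palindrome("udw")
"udw": s[0]='u' != s[-1]='w' -> False
= False


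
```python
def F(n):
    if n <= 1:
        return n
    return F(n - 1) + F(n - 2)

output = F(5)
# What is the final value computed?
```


F(5)
= F(4) + F(3)
= (F(3) + F(2)) + F(3)
Computing bottom-up: F(0)=0, F(1)=1, F(2)=1, F(3)=2, F(4)=3, F(5)=5
= 5


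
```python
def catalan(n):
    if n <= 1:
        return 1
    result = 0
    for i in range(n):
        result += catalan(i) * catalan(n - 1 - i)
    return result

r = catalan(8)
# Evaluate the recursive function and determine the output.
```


catalan(8)
= sum of catalan(i) * catalan(8-1-i) for i in 0..7
First compute sub-values bottom-up:
  catalan(0) = 1, catalan(1) = 1
  catalan(2) = 1*1 + 1*1 = 2
  catalan(3) = 1*2 + 1*1 + 2*1 = 5
  catalan(4) = 1*5 + 1*2 + 2*1 + 5*1 = 14
  catalan(5) = 1*14 + 1*5 + 2*2 + 5*1 + 14*1 = 42
  catalan(6) = 1*42 + 1*14 + 2*5 + 5*2 + 14*1 + 42*1 = 132
  catalan(7) = 1*132 + 1*42 + 2*14 + 5*5 + 14*2 + 42*1 + 132*1 = 429
Now catalan(8):
  catalan(0)*catalan(7) = 1*429 = 429
  catalan(1)*catalan(6) = 1*132 = 132
  catalan(2)*catalan(5) = 2*42 = 84
  catalan(3)*catalan(4) = 5*14 = 70
  catalan(4)*catalan(3) = 14*5 = 70
  catalan(5)*catalan(2) = 42*2 = 84
  catalan(6)*catalan(1) = 132*1 = 132
  catalan(7)*catalan(0) = 429*1 = 429
= 429 + 132 + 84 + 70 + 70 + 84 + 132 + 429
= 1430


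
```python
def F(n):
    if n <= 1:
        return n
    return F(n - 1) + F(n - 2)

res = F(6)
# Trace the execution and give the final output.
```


F(6)
= F(5) + F(4)
= (F(4) + F(3)) + F(4)
Computing bottom-up: F(0)=0, F(1)=1, F(2)=1, F(3)=2, F(4)=3, F(5)=5, F(6)=8
= 8


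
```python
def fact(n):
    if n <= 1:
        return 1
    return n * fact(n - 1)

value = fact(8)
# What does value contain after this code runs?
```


fact(8)
= 8 * fact(7)
= 8 * 7 * fact(6)
= 8 * 7 * 6 * fact(5)
= 8 * 7 * 6 * 5 * fact(4)
= 8 * 7 * 6 * 5 * 4 * fact(3)
= 8 * 7 * 6 * 5 * 4 * 3 * fact(2)
= 8 * 7 * 6 * 5 * 4 * 3 * 2 * fact(1)
= 8 * 7 * 6 * 5 * 4 * 3 * 2 * 1
= 40320


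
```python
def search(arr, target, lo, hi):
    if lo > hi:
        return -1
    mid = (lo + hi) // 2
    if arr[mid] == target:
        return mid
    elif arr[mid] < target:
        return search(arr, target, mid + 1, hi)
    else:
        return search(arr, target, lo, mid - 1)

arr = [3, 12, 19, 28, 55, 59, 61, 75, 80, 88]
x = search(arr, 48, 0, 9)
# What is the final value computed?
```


search(arr, 48, 0, 9)
lo=0, hi=9, mid=4, arr[mid]=55
55 > 48, search left half
lo=0, hi=3, mid=1, arr[mid]=12
12 < 48, search right half
lo=2, hi=3, mid=2, arr[mid]=19
19 < 48, search right half
lo=3, hi=3, mid=3, arr[mid]=28
28 < 48, search right half
lo > hi, target not found, return -1
= -1


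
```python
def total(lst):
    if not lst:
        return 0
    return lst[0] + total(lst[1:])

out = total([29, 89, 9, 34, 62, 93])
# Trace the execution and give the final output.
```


total([29, 89, 9, 34, 62, 93])
= 29 + total([89, 9, 34, 62, 93])
= 29 + 89 + total([9, 34, 62, 93])
= 29 + 89 + 9 + total([34, 62, 93])
= 29 + 89 + 9 + 34 + total([62, 93])
= 29 + 89 + 9 + 34 + 62 + total([93])
= 29 + 89 + 9 + 34 + 62 + 93 + total([])
= 29 + 89 + 9 + 34 + 62 + 93 + 0
= 316


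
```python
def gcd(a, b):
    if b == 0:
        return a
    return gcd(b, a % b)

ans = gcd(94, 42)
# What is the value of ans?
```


gcd(94, 42)
= gcd(42, 94 % 42) = gcd(42, 10)
= gcd(10, 42 % 10) = gcd(10, 2)
= gcd(2, 10 % 2) = gcd(2, 0)
b == 0, return a = 2


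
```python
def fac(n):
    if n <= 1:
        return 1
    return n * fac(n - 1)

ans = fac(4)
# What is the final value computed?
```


fac(4)
= 4 * fac(3)
= 4 * 3 * fac(2)
= 4 * 3 * 2 * fac(1)
= 4 * 3 * 2 * 1
= 24


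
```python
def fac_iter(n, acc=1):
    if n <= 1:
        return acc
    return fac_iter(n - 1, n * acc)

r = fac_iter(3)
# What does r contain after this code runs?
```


fac_iter(3, 1)
= fac_iter(2, 3 * 1) = fac_iter(2, 3)
= fac_iter(1, 2 * 3) = fac_iter(1, 6)
n <= 1, return acc = 6


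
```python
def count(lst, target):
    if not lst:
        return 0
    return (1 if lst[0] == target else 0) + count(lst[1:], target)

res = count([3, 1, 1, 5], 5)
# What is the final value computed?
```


count([3, 1, 1, 5], 5)
lst[0]=3 != 5: 0 + count([1, 1, 5], 5)
lst[0]=1 != 5: 0 + count([1, 5], 5)
lst[0]=1 != 5: 0 + count([5], 5)
lst[0]=5 == 5: 1 + count([], 5)
= 1


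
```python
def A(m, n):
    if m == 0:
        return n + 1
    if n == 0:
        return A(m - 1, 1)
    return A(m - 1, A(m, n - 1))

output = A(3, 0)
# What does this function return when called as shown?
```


A(3, 0)
n == 0: return A(2, 1)
= A(2, 1) = 5
= 5


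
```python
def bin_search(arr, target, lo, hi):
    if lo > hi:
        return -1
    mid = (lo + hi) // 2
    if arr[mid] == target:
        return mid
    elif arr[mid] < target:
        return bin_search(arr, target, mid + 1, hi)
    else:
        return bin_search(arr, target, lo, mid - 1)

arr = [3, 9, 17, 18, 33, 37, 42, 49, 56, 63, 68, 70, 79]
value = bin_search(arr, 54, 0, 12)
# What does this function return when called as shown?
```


bin_search(arr, 54, 0, 12)
lo=0, hi=12, mid=6, arr[mid]=42
42 < 54, search right half
lo=7, hi=12, mid=9, arr[mid]=63
63 > 54, search left half
lo=7, hi=8, mid=7, arr[mid]=49
49 < 54, search right half
lo=8, hi=8, mid=8, arr[mid]=56
56 > 54, search left half
lo > hi, target not found, return -1
= -1


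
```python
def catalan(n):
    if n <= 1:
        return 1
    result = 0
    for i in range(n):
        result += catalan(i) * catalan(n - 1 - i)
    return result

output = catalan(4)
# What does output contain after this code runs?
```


catalan(4)
= sum of catalan(i) * catalan(4-1-i) for i in 0..3
First compute sub-values bottom-up:
  catalan(0) = 1, catalan(1) = 1
  catalan(2) = 1*1 + 1*1 = 2
  catalan(3) = 1*2 + 1*1 + 2*1 = 5
Now catalan(4):
  catalan(0)*catalan(3) = 1*5 = 5
  catalan(1)*catalan(2) = 1*2 = 2
  catalan(2)*catalan(1) = 2*1 = 2
  catalan(3)*catalan(0) = 5*1 = 5
= 5 + 2 + 2 + 5
= 14


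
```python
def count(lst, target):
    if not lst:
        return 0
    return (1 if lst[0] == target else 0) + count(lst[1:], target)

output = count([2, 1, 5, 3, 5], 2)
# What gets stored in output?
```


count([2, 1, 5, 3, 5], 2)
lst[0]=2 == 2: 1 + count([1, 5, 3, 5], 2)
lst[0]=1 != 2: 0 + count([5, 3, 5], 2)
lst[0]=5 != 2: 0 + count([3, 5], 2)
lst[0]=3 != 2: 0 + count([5], 2)
lst[0]=5 != 2: 0 + count([], 2)
= 1


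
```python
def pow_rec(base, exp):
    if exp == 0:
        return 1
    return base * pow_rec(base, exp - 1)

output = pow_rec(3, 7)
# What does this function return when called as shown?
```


pow_rec(3, 7)
= 3 * pow_rec(3, 6)
= 3 * 3 * pow_rec(3, 5)
= 3 * 3 * 3 * pow_rec(3, 4)
= 3 * 3 * 3 * 3 * pow_rec(3, 3)
= 3 * 3 * 3 * 3 * 3 * pow_rec(3, 2)
= 3 * 3 * 3 * 3 * 3 * 3 * pow_rec(3, 1)
= 3 * 3 * 3 * 3 * 3 * 3 * 3 * pow_rec(3, 0)
= 3 * 3 * 3 * 3 * 3 * 3 * 3 * 1
= 2187


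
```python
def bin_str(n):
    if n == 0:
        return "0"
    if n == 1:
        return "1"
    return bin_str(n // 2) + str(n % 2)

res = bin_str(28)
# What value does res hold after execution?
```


bin_str(28)
= bin_str(14) + "0"
= bin_str(7) + "0" + "0"
= bin_str(3) + "1" + "0" + "0"
= bin_str(1) + "1" + "1" + "0" + "0"
= "1" + "1" + "1" + "0" + "0"
= "11100"


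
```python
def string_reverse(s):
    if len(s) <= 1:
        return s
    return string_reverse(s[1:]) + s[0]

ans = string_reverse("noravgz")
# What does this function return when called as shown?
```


string_reverse("noravgz")
= string_reverse("oravgz") + "n"
= string_reverse("ravgz") + "o" + "n"
= string_reverse("avgz") + "r" + "o" + "n"
= string_reverse("vgz") + "a" + "r" + "o" + "n"
= string_reverse("gz") + "v" + "a" + "r" + "o" + "n"
= string_reverse("z") + "g" + "v" + "a" + "r" + "o" + "n"
= "z" + "g" + "v" + "a" + "r" + "o" + "n"
= "zgvaron"


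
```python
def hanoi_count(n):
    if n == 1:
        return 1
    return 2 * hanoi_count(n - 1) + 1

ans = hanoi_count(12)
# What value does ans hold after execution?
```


hanoi_count(12)
= 2 * hanoi_count(11) + 1
= 2 * (2 * hanoi_count(10) + 1) + 1
= 2 * (2 * (2 * hanoi_count(9) + 1) + 1) + 1
= 2 * (2 * (2 * (2 * hanoi_count(8) + 1) + 1) + 1) + 1
= 2 * (2 * (2 * (2 * (2 * hanoi_count(7) + 1) + 1) + 1) + 1) + 1
= 2 * (2 * (2 * (2 * (2 * (2 * hanoi_count(6) + 1) + 1) + 1) + 1) + 1) + 1
= 2 * (2 * (2 * (2 * (2 * (2 * (2 * hanoi_count(5) + 1) + 1) + 1) + 1) + 1) + 1) + 1
= 2 * (2 * (2 * (2 * (2 * (2 * (2 * (2 * hanoi_count(4) + 1) + 1) + 1) + 1) + 1) + 1) + 1) + 1
= 2 * (2 * (2 * (2 * (2 * (2 * (2 * (2 * (2 * hanoi_count(3) + 1) + 1) + 1) + 1) + 1) + 1) + 1) + 1) + 1
= 2 * (2 * (2 * (2 * (2 * (2 * (2 * (2 * (2 * (2 * hanoi_count(2) + 1) + 1) + 1) + 1) + 1) + 1) + 1) + 1) + 1) + 1
= 2 * (2 * (2 * (2 * (2 * (2 * (2 * (2 * (2 * (2 * (2 * hanoi_count(1) + 1) + 1) + 1) + 1) + 1) + 1) + 1) + 1) + 1) + 1) + 1
Now compute bottom-up:
hanoi_count(1) = 1
hanoi_count(2) = 2 * 1 + 1 = 3
hanoi_count(3) = 2 * 3 + 1 = 7
hanoi_count(4) = 2 * 7 + 1 = 15
hanoi_count(5) = 2 * 15 + 1 = 31
hanoi_count(6) = 2 * 31 + 1 = 63
hanoi_count(7) = 2 * 63 + 1 = 127
hanoi_count(8) = 2 * 127 + 1 = 255
hanoi_count(9) = 2 * 255 + 1 = 511
hanoi_count(10) = 2 * 511 + 1 = 1023
hanoi_count(11) = 2 * 1023 + 1 = 2047
hanoi_count(12) = 2 * 2047 + 1 = 4095
= 4095


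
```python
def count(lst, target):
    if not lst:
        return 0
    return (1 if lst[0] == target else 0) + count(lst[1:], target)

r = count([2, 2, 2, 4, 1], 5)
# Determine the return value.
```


count([2, 2, 2, 4, 1], 5)
lst[0]=2 != 5: 0 + count([2, 2, 4, 1], 5)
lst[0]=2 != 5: 0 + count([2, 4, 1], 5)
lst[0]=2 != 5: 0 + count([4, 1], 5)
lst[0]=4 != 5: 0 + count([1], 5)
lst[0]=1 != 5: 0 + count([], 5)
= 0


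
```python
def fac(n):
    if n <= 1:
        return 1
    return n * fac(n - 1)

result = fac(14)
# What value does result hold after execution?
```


fac(14)
= 14 * fac(13)
= 14 * 13 * fac(12)
= 14 * 13 * 12 * fac(11)
= 14 * 13 * 12 * 11 * fac(10)
= 14 * 13 * 12 * 11 * 10 * fac(9)
= 14 * 13 * 12 * 11 * 10 * 9 * fac(8)
= 14 * 13 * 12 * 11 * 10 * 9 * 8 * fac(7)
= 14 * 13 * 12 * 11 * 10 * 9 * 8 * 7 * fac(6)
= 14 * 13 * 12 * 11 * 10 * 9 * 8 * 7 * 6 * fac(5)
= 14 * 13 * 12 * 11 * 10 * 9 * 8 * 7 * 6 * 5 * fac(4)
= 14 * 13 * 12 * 11 * 10 * 9 * 8 * 7 * 6 * 5 * 4 * fac(3)
= 14 * 13 * 12 * 11 * 10 * 9 * 8 * 7 * 6 * 5 * 4 * 3 * fac(2)
= 14 * 13 * 12 * 11 * 10 * 9 * 8 * 7 * 6 * 5 * 4 * 3 * 2 * fac(1)
= 14 * 13 * 12 * 11 * 10 * 9 * 8 * 7 * 6 * 5 * 4 * 3 * 2 * 1
= 87178291200


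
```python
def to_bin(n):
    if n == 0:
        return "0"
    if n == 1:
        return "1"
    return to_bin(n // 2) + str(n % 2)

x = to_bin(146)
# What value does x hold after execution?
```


to_bin(146)
= to_bin(73) + "0"
= to_bin(36) + "1" + "0"
= to_bin(18) + "0" + "1" + "0"
= to_bin(9) + "0" + "0" + "1" + "0"
= to_bin(4) + "1" + "0" + "0" + "1" + "0"
= to_bin(2) + "0" + "1" + "0" + "0" + "1" + "0"
= to_bin(1) + "0" + "0" + "1" + "0" + "0" + "1" + "0"
= "1" + "0" + "0" + "1" + "0" + "0" + "1" + "0"
= "10010010"


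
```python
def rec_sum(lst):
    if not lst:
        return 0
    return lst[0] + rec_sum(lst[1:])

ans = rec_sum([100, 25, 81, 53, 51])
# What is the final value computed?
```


rec_sum([100, 25, 81, 53, 51])
= 100 + rec_sum([25, 81, 53, 51])
= 100 + 25 + rec_sum([81, 53, 51])
= 100 + 25 + 81 + rec_sum([53, 51])
= 100 + 25 + 81 + 53 + rec_sum([51])
= 100 + 25 + 81 + 53 + 51 + rec_sum([])
= 100 + 25 + 81 + 53 + 51 + 0
= 310


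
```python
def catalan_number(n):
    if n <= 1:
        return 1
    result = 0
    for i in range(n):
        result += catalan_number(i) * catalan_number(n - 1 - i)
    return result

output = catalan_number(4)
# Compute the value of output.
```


catalan_number(4)
= sum of catalan_number(i) * catalan_number(4-1-i) for i in 0..3
First compute sub-values bottom-up:
  catalan_number(0) = 1, catalan_number(1) = 1
  catalan_number(2) = 1*1 + 1*1 = 2
  catalan_number(3) = 1*2 + 1*1 + 2*1 = 5
Now catalan_number(4):
  catalan_number(0)*catalan_number(3) = 1*5 = 5
  catalan_number(1)*catalan_number(2) = 1*2 = 2
  catalan_number(2)*catalan_number(1) = 2*1 = 2
  catalan_number(3)*catalan_number(0) = 5*1 = 5
= 5 + 2 + 2 + 5
= 14


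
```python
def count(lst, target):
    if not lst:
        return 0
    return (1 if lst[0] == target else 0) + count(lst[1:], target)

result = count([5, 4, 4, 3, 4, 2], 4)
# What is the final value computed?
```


count([5, 4, 4, 3, 4, 2], 4)
lst[0]=5 != 4: 0 + count([4, 4, 3, 4, 2], 4)
lst[0]=4 == 4: 1 + count([4, 3, 4, 2], 4)
lst[0]=4 == 4: 1 + count([3, 4, 2], 4)
lst[0]=3 != 4: 0 + count([4, 2], 4)
lst[0]=4 == 4: 1 + count([2], 4)
lst[0]=2 != 4: 0 + count([], 4)
= 3


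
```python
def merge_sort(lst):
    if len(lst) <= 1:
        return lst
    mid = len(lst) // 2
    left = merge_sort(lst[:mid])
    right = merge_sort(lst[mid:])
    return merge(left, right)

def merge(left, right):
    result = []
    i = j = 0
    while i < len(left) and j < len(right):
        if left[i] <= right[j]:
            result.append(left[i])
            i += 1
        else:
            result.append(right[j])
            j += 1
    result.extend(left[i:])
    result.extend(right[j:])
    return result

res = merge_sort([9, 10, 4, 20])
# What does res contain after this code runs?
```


merge_sort([9, 10, 4, 20])
Split into [9, 10] and [4, 20]
Left sorted: [9, 10]
Right sorted: [4, 20]
Merge [9, 10] and [4, 20]
= [4, 9, 10, 20]


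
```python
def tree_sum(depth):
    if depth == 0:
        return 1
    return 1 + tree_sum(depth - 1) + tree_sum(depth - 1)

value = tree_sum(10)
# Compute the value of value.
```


tree_sum(10)
= 1 + tree_sum(9) + tree_sum(9)
= 1 + 2 * tree_sum(9)
tree_sum(k) = 2^(k+1) - 1
tree_sum(0) = 1
tree_sum(1) = 3
tree_sum(2) = 7
tree_sum(3) = 15
tree_sum(4) = 31
tree_sum(10) = 2^11 - 1 = 2047


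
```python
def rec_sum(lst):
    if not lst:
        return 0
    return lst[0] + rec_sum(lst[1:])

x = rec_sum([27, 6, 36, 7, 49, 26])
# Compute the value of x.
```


rec_sum([27, 6, 36, 7, 49, 26])
= 27 + rec_sum([6, 36, 7, 49, 26])
= 27 + 6 + rec_sum([36, 7, 49, 26])
= 27 + 6 + 36 + rec_sum([7, 49, 26])
= 27 + 6 + 36 + 7 + rec_sum([49, 26])
= 27 + 6 + 36 + 7 + 49 + rec_sum([26])
= 27 + 6 + 36 + 7 + 49 + 26 + rec_sum([])
= 27 + 6 + 36 + 7 + 49 + 26 + 0
= 151


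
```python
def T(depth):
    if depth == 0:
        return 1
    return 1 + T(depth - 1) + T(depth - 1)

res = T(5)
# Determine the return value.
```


T(5)
= 1 + T(4) + T(4)
= 1 + 2 * T(4)
T(k) = 2^(k+1) - 1
T(0) = 1
T(1) = 3
T(2) = 7
T(3) = 15
T(4) = 31
T(5) = 2^6 - 1 = 63


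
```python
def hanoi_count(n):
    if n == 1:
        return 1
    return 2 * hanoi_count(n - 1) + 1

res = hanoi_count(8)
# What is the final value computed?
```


hanoi_count(8)
= 2 * hanoi_count(7) + 1
= 2 * (2 * hanoi_count(6) + 1) + 1
= 2 * (2 * (2 * hanoi_count(5) + 1) + 1) + 1
= 2 * (2 * (2 * (2 * hanoi_count(4) + 1) + 1) + 1) + 1
= 2 * (2 * (2 * (2 * (2 * hanoi_count(3) + 1) + 1) + 1) + 1) + 1
= 2 * (2 * (2 * (2 * (2 * (2 * hanoi_count(2) + 1) + 1) + 1) + 1) + 1) + 1
= 2 * (2 * (2 * (2 * (2 * (2 * (2 * hanoi_count(1) + 1) + 1) + 1) + 1) + 1) + 1) + 1
Now compute bottom-up:
hanoi_count(1) = 1
hanoi_count(2) = 2 * 1 + 1 = 3
hanoi_count(3) = 2 * 3 + 1 = 7
hanoi_count(4) = 2 * 7 + 1 = 15
hanoi_count(5) = 2 * 15 + 1 = 31
hanoi_count(6) = 2 * 31 + 1 = 63
hanoi_count(7) = 2 * 63 + 1 = 127
hanoi_count(8) = 2 * 127 + 1 = 255
= 255


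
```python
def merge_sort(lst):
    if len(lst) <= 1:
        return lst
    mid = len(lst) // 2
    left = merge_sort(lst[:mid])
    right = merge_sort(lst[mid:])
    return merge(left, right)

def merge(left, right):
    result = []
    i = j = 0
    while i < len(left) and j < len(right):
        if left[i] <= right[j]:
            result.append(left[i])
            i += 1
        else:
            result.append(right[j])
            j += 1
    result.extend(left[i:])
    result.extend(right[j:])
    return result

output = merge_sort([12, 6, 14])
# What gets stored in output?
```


merge_sort([12, 6, 14])
Split into [12] and [6, 14]
Left sorted: [12]
Right sorted: [6, 14]
Merge [12] and [6, 14]
= [6, 12, 14]


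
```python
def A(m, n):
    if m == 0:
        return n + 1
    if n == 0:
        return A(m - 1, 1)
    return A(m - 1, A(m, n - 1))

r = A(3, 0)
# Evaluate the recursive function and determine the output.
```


A(3, 0)
n == 0: return A(2, 1)
= A(2, 1) = 5
= 5


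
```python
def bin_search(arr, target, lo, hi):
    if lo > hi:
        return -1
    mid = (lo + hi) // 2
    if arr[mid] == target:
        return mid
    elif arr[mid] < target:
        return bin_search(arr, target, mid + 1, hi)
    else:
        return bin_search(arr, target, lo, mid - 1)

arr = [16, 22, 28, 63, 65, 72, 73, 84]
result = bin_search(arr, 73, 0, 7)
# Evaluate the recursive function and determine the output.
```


bin_search(arr, 73, 0, 7)
lo=0, hi=7, mid=3, arr[mid]=63
63 < 73, search right half
lo=4, hi=7, mid=5, arr[mid]=72
72 < 73, search right half
lo=6, hi=7, mid=6, arr[mid]=73
arr[6] == 73, found at index 6
= 6


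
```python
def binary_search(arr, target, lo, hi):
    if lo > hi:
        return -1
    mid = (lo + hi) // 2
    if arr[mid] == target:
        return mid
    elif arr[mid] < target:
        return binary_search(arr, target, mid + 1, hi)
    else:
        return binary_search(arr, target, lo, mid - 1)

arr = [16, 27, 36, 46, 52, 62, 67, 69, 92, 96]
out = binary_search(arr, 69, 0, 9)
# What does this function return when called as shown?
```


binary_search(arr, 69, 0, 9)
lo=0, hi=9, mid=4, arr[mid]=52
52 < 69, search right half
lo=5, hi=9, mid=7, arr[mid]=69
arr[7] == 69, found at index 7
= 7


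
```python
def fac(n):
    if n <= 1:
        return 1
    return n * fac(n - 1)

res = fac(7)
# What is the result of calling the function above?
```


fac(7)
= 7 * fac(6)
= 7 * 6 * fac(5)
= 7 * 6 * 5 * fac(4)
= 7 * 6 * 5 * 4 * fac(3)
= 7 * 6 * 5 * 4 * 3 * fac(2)
= 7 * 6 * 5 * 4 * 3 * 2 * fac(1)
= 7 * 6 * 5 * 4 * 3 * 2 * 1
= 5040


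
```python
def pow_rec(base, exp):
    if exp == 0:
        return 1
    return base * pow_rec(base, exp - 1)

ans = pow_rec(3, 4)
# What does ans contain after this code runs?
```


pow_rec(3, 4)
= 3 * pow_rec(3, 3)
= 3 * 3 * pow_rec(3, 2)
= 3 * 3 * 3 * pow_rec(3, 1)
= 3 * 3 * 3 * 3 * pow_rec(3, 0)
= 3 * 3 * 3 * 3 * 1
= 81


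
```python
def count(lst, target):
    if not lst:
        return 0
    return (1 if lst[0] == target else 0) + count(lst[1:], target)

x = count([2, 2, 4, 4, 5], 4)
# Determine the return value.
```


count([2, 2, 4, 4, 5], 4)
lst[0]=2 != 4: 0 + count([2, 4, 4, 5], 4)
lst[0]=2 != 4: 0 + count([4, 4, 5], 4)
lst[0]=4 == 4: 1 + count([4, 5], 4)
lst[0]=4 == 4: 1 + count([5], 4)
lst[0]=5 != 4: 0 + count([], 4)
= 2


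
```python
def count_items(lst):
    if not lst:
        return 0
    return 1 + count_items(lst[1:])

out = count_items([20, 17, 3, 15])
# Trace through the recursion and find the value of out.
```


count_items([20, 17, 3, 15])
= 1 + count_items([17, 3, 15])
= 1 + 1 + count_items([3, 15])
= 1 + 1 + 1 + count_items([15])
= 1 + 1 + 1 + 1 + count_items([])
= 1 + 1 + 1 + 1 + 0
= 4
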